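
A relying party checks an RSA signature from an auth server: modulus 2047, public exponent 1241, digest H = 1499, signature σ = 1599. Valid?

yes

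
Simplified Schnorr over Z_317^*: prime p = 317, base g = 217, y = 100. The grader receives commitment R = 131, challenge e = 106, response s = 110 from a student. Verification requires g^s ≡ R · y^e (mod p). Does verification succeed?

g^s mod p:
217^2 = 47089 ≡ 173
217^4 ≡ 173^2 = 29929 ≡ 131
217^8 ≡ 131^2 = 17161 ≡ 43
217^16 ≡ 43^2 = 1849 ≡ 264
217^32 ≡ 264^2 = 69696 ≡ 273
217^64 ≡ 273^2 = 74529 ≡ 34
110 = 64 + 32 + 8 + 4 + 2, so 217^110 ≡ 34·273·43·131·173 ≡ 101 (mod 317)
R · y^e mod p:
100^2 = 10000 ≡ 173
100^4 ≡ 173^2 = 29929 ≡ 131
100^8 ≡ 131^2 = 17161 ≡ 43
100^16 ≡ 43^2 = 1849 ≡ 264
100^32 ≡ 264^2 = 69696 ≡ 273
100^64 ≡ 273^2 = 74529 ≡ 34
106 = 64 + 32 + 8 + 2, so 100^106 ≡ 34·273·43·173 ≡ 175 (mod 317)
131·175 = 22925 ≡ 101 (mod 317)
101 ≡ 101 (mod 317); signature holds.

passes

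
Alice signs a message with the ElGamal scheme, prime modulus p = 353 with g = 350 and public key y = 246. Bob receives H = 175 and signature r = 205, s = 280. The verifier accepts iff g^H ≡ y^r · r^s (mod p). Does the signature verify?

verifies

Left side g^H mod p:
Squares mod 353: 350^1≡350, 350^2≡9, 350^4≡81, 350^8≡207, 350^16≡136, 350^32≡140, 350^64≡185, 350^128≡337
175 = 128 + 32 + 8 + 4 + 2 + 1, so 350^175 ≡ 337·140·207·81·9·350 ≡ 118 (mod 353)
Right side y^r · r^s mod p:
Squares mod 353: 246^1≡246, 246^2≡153, 246^4≡111, 246^8≡319, 246^16≡97, 246^32≡231, 246^64≡58, 246^128≡187
205 = 128 + 64 + 8 + 4 + 1, so 246^205 ≡ 187·58·319·111·246 ≡ 299 (mod 353)
Squares mod 353: 205^1≡205, 205^2≡18, 205^4≡324, 205^8≡135, 205^16≡222, 205^32≡217, 205^64≡140, 205^128≡185, 205^256≡337
280 = 256 + 16 + 8, so 205^280 ≡ 337·222·135 ≡ 207 (mod 353)
299·207 = 61893 ≡ 118 (mod 353)
118 ≡ 118 (mod 353), so the signature is genuine.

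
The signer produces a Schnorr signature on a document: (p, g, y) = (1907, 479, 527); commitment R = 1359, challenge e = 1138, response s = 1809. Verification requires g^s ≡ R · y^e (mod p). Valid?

g^s mod p:
479^2 = 229441 ≡ 601
479^4 ≡ 601^2 = 361201 ≡ 778
479^8 ≡ 778^2 = 605284 ≡ 765
479^16 ≡ 765^2 = 585225 ≡ 1683
479^32 ≡ 1683^2 = 2832489 ≡ 594
479^64 ≡ 594^2 = 352836 ≡ 41
479^128 ≡ 41^2 = 1681
479^256 ≡ 1681^2 = 2825761 ≡ 1494
479^512 ≡ 1494^2 = 2232036 ≡ 846
479^1024 ≡ 846^2 = 715716 ≡ 591
1809 = 1024 + 512 + 256 + 16 + 1, so 479^1809 ≡ 591·846·1494·1683·479 ≡ 657 (mod 1907)
R · y^e mod p:
527^2 = 277729 ≡ 1214
527^4 ≡ 1214^2 = 1473796 ≡ 1592
527^8 ≡ 1592^2 = 2534464 ≡ 61
527^16 ≡ 61^2 = 3721 ≡ 1814
527^32 ≡ 1814^2 = 3290596 ≡ 1021
527^64 ≡ 1021^2 = 1042441 ≡ 1219
527^128 ≡ 1219^2 = 1485961 ≡ 408
527^256 ≡ 408^2 = 166464 ≡ 555
527^512 ≡ 555^2 = 308025 ≡ 998
527^1024 ≡ 998^2 = 996004 ≡ 550
1138 = 1024 + 64 + 32 + 16 + 2, so 527^1138 ≡ 550·1219·1021·1814·1214 ≡ 1856 (mod 1907)
1359·1856 = 2522304 ≡ 1250 (mod 1907)
657 ≠ 1250; the check fails.

no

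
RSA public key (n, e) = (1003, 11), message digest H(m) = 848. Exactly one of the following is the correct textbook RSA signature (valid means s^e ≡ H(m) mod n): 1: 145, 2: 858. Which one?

Candidate 1: Squares mod 1003: 145^1≡145, 145^2≡965, 145^4≡441, 145^8≡902; 11 = 8 + 2 + 1, so 145^11 ≡ 902·965·145 ≡ 848 (mod 1003)
  → matches H(m) = 848
Candidate 2: Squares mod 1003: 858^1≡858, 858^2≡965, 858^4≡441, 858^8≡902; 11 = 8 + 2 + 1, so 858^11 ≡ 902·965·858 ≡ 155 (mod 1003)

1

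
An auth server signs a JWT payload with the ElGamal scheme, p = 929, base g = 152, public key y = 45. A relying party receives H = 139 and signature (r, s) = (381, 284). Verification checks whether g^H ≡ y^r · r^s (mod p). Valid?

Left side g^H mod p:
152^2 = 23104 ≡ 808
152^4 ≡ 808^2 = 652864 ≡ 706
152^8 ≡ 706^2 = 498436 ≡ 492
152^16 ≡ 492^2 = 242064 ≡ 524
152^32 ≡ 524^2 = 274576 ≡ 521
152^64 ≡ 521^2 = 271441 ≡ 173
152^128 ≡ 173^2 = 29929 ≡ 201
139 = 128 + 8 + 2 + 1, so 152^139 ≡ 201·492·808·152 ≡ 548 (mod 929)
Right side y^r · r^s mod p:
45^2 = 2025 ≡ 167
45^4 ≡ 167^2 = 27889 ≡ 19
45^8 ≡ 19^2 = 361
45^16 ≡ 361^2 = 130321 ≡ 261
45^32 ≡ 261^2 = 68121 ≡ 304
45^64 ≡ 304^2 = 92416 ≡ 445
45^128 ≡ 445^2 = 198025 ≡ 148
45^256 ≡ 148^2 = 21904 ≡ 537
381 = 256 + 64 + 32 + 16 + 8 + 4 + 1, so 45^381 ≡ 537·445·304·261·361·19·45 ≡ 868 (mod 929)
381^2 = 145161 ≡ 237
381^4 ≡ 237^2 = 56169 ≡ 429
381^8 ≡ 429^2 = 184041 ≡ 99
381^16 ≡ 99^2 = 9801 ≡ 511
381^32 ≡ 511^2 = 261121 ≡ 72
381^64 ≡ 72^2 = 5184 ≡ 539
381^128 ≡ 539^2 = 290521 ≡ 673
381^256 ≡ 673^2 = 452929 ≡ 506
284 = 256 + 16 + 8 + 4, so 381^284 ≡ 506·511·99·429 ≡ 871 (mod 929)
868·871 = 756028 ≡ 751 (mod 929)
548 ≠ 751, so verification fails.

no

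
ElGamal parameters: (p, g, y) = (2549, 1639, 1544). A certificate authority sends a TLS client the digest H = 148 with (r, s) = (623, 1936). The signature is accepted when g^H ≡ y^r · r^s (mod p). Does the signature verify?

Left side g^H mod p:
Squares mod 2549: 1639^1≡1639, 1639^2≡2224, 1639^4≡1116, 1639^8≡1544, 1639^16≡621, 1639^32≡742, 1639^64≡2529, 1639^128≡400
148 = 128 + 16 + 4, so 1639^148 ≡ 400·621·1116 ≡ 454 (mod 2549)
Right side y^r · r^s mod p:
Squares mod 2549: 1544^1≡1544, 1544^2≡621, 1544^4≡742, 1544^8≡2529, 1544^16≡400, 1544^32≡1962, 1544^64≡454, 1544^128≡2196, 1544^256≡2257, 1544^512≡1147
623 = 512 + 64 + 32 + 8 + 4 + 2 + 1, so 1544^623 ≡ 1147·454·1962·2529·742·621·1544 ≡ 454 (mod 2549)
Squares mod 2549: 623^1≡623, 623^2≡681, 623^4≡2392, 623^8≡1708, 623^16≡1208, 623^32≡1236, 623^64≡845, 623^128≡305, 623^256≡1261, 623^512≡2094, 623^1024≡556
1936 = 1024 + 512 + 256 + 128 + 16, so 623^1936 ≡ 556·2094·1261·305·1208 ≡ 1346 (mod 2549)
454·1346 = 611084 ≡ 1873 (mod 2549)
454 ≠ 1873, so verification fails.

does not verify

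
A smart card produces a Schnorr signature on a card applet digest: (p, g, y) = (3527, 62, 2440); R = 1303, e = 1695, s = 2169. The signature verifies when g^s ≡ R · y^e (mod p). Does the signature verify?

g^s mod p:
62^2 = 3844 ≡ 317
62^4 ≡ 317^2 = 100489 ≡ 1733
62^8 ≡ 1733^2 = 3003289 ≡ 1812
62^16 ≡ 1812^2 = 3283344 ≡ 3234
62^32 ≡ 3234^2 = 10458756 ≡ 1201
62^64 ≡ 1201^2 = 1442401 ≡ 3385
62^128 ≡ 3385^2 = 11458225 ≡ 2529
62^256 ≡ 2529^2 = 6395841 ≡ 1390
62^512 ≡ 1390^2 = 1932100 ≡ 2831
62^1024 ≡ 2831^2 = 8014561 ≡ 1217
62^2048 ≡ 1217^2 = 1481089 ≡ 3276
2169 = 2048 + 64 + 32 + 16 + 8 + 1, so 62^2169 ≡ 3276·3385·1201·3234·1812·62 ≡ 2467 (mod 3527)
R · y^e mod p:
2440^2 = 5953600 ≡ 24
2440^4 ≡ 24^2 = 576
2440^8 ≡ 576^2 = 331776 ≡ 238
2440^16 ≡ 238^2 = 56644 ≡ 212
2440^32 ≡ 212^2 = 44944 ≡ 2620
2440^64 ≡ 2620^2 = 6864400 ≡ 858
2440^128 ≡ 858^2 = 736164 ≡ 2548
2440^256 ≡ 2548^2 = 6492304 ≡ 2624
2440^512 ≡ 2624^2 = 6885376 ≡ 672
2440^1024 ≡ 672^2 = 451584 ≡ 128
1695 = 1024 + 512 + 128 + 16 + 8 + 4 + 2 + 1, so 2440^1695 ≡ 128·672·2548·212·238·576·24·2440 ≡ 1986 (mod 3527)
1303·1986 = 2587758 ≡ 2467 (mod 3527)
2467 ≡ 2467 (mod 3527); signature holds.

verifies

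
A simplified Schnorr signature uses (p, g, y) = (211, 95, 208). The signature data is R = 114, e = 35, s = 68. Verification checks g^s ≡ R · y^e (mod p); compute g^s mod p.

95^2 = 9025 ≡ 163
95^4 ≡ 163^2 = 26569 ≡ 194
95^8 ≡ 194^2 = 37636 ≡ 78
95^16 ≡ 78^2 = 6084 ≡ 176
95^32 ≡ 176^2 = 30976 ≡ 170
95^64 ≡ 170^2 = 28900 ≡ 204
68 = 64 + 4, so 95^68 ≡ 204·194 ≡ 119 (mod 211)

119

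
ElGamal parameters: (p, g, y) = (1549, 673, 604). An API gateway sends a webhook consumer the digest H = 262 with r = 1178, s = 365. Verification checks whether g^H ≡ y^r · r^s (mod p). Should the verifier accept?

reject

Left side g^H mod p:
673^2 = 452929 ≡ 621
673^4 ≡ 621^2 = 385641 ≡ 1489
673^8 ≡ 1489^2 = 2217121 ≡ 502
673^16 ≡ 502^2 = 252004 ≡ 1066
673^32 ≡ 1066^2 = 1136356 ≡ 939
673^64 ≡ 939^2 = 881721 ≡ 340
673^128 ≡ 340^2 = 115600 ≡ 974
673^256 ≡ 974^2 = 948676 ≡ 688
262 = 256 + 4 + 2, so 673^262 ≡ 688·1489·621 ≡ 1070 (mod 1549)
Right side y^r · r^s mod p:
604^2 = 364816 ≡ 801
604^4 ≡ 801^2 = 641601 ≡ 315
604^8 ≡ 315^2 = 99225 ≡ 89
604^16 ≡ 89^2 = 7921 ≡ 176
604^32 ≡ 176^2 = 30976 ≡ 1545
604^64 ≡ 1545^2 = 2387025 ≡ 16
604^128 ≡ 16^2 = 256
604^256 ≡ 256^2 = 65536 ≡ 478
604^512 ≡ 478^2 = 228484 ≡ 781
604^1024 ≡ 781^2 = 609961 ≡ 1204
1178 = 1024 + 128 + 16 + 8 + 2, so 604^1178 ≡ 1204·256·176·89·801 ≡ 972 (mod 1549)
1178^2 = 1387684 ≡ 1329
1178^4 ≡ 1329^2 = 1766241 ≡ 381
1178^8 ≡ 381^2 = 145161 ≡ 1104
1178^16 ≡ 1104^2 = 1218816 ≡ 1302
1178^32 ≡ 1302^2 = 1695204 ≡ 598
1178^64 ≡ 598^2 = 357604 ≡ 1334
1178^128 ≡ 1334^2 = 1779556 ≡ 1304
1178^256 ≡ 1304^2 = 1700416 ≡ 1163
365 = 256 + 64 + 32 + 8 + 4 + 1, so 1178^365 ≡ 1163·1334·598·1104·381·1178 ≡ 1077 (mod 1549)
972·1077 = 1046844 ≡ 1269 (mod 1549)
1070 ≠ 1269, so verification fails.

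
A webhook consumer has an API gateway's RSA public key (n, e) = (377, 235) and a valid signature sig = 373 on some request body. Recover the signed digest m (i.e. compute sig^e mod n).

256

Squares mod 377: sig^1≡373, sig^2≡16, sig^4≡256, sig^8≡315, sig^16≡74, sig^32≡198, sig^64≡373, sig^128≡16
235 = 128 + 64 + 32 + 8 + 2 + 1, so sig^235 ≡ 16·373·198·315·16·373 ≡ 256 (mod 377)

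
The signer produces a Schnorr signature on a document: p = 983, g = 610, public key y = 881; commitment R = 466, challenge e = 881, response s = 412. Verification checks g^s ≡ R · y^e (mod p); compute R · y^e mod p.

881^2 = 776161 ≡ 574
881^4 ≡ 574^2 = 329476 ≡ 171
881^8 ≡ 171^2 = 29241 ≡ 734
881^16 ≡ 734^2 = 538756 ≡ 72
881^32 ≡ 72^2 = 5184 ≡ 269
881^64 ≡ 269^2 = 72361 ≡ 602
881^128 ≡ 602^2 = 362404 ≡ 660
881^256 ≡ 660^2 = 435600 ≡ 131
881^512 ≡ 131^2 = 17161 ≡ 450
881 = 512 + 256 + 64 + 32 + 16 + 1, so 881^881 ≡ 450·131·602·269·72·881 ≡ 526 (mod 983)
R · y^e ≡ 466·526 = 245116 ≡ 349 (mod 983)

349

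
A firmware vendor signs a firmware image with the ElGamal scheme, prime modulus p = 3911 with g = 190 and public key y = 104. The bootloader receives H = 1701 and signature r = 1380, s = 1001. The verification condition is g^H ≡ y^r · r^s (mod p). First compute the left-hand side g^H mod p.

190^2 = 36100 ≡ 901
190^4 ≡ 901^2 = 811801 ≡ 2224
190^8 ≡ 2224^2 = 4946176 ≡ 2672
190^16 ≡ 2672^2 = 7139584 ≡ 2009
190^32 ≡ 2009^2 = 4036081 ≡ 3840
190^64 ≡ 3840^2 = 14745600 ≡ 1130
190^128 ≡ 1130^2 = 1276900 ≡ 1914
190^256 ≡ 1914^2 = 3663396 ≡ 2700
190^512 ≡ 2700^2 = 7290000 ≡ 3807
190^1024 ≡ 3807^2 = 14493249 ≡ 2994
1701 = 1024 + 512 + 128 + 32 + 4 + 1, so 190^1701 ≡ 2994·3807·1914·3840·2224·190 ≡ 1580 (mod 3911)

1580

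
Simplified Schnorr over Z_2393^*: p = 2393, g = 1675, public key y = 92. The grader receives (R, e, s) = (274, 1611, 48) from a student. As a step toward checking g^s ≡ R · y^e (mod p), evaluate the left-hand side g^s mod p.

1115

Squares mod 2393: 1675^1≡1675, 1675^2≡1029, 1675^4≡1135, 1675^8≡791, 1675^16≡1108, 1675^32≡55
48 = 32 + 16, so 1675^48 ≡ 55·1108 ≡ 1115 (mod 2393)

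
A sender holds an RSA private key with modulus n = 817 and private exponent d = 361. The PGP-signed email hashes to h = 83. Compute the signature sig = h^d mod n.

425

h^361 mod 817 = 425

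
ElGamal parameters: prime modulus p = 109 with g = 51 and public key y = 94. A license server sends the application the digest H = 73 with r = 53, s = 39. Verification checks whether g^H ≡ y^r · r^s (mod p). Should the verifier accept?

accept

Left side g^H mod p:
51^2 = 2601 ≡ 94
51^4 ≡ 94^2 = 8836 ≡ 7
51^8 ≡ 7^2 = 49
51^16 ≡ 49^2 = 2401 ≡ 3
51^32 ≡ 3^2 = 9
51^64 ≡ 9^2 = 81
73 = 64 + 8 + 1, so 51^73 ≡ 81·49·51 ≡ 6 (mod 109)
Right side y^r · r^s mod p:
94^2 = 8836 ≡ 7
94^4 ≡ 7^2 = 49
94^8 ≡ 49^2 = 2401 ≡ 3
94^16 ≡ 3^2 = 9
94^32 ≡ 9^2 = 81
53 = 32 + 16 + 4 + 1, so 94^53 ≡ 81·9·49·94 ≡ 29 (mod 109)
53^2 = 2809 ≡ 84
53^4 ≡ 84^2 = 7056 ≡ 80
53^8 ≡ 80^2 = 6400 ≡ 78
53^16 ≡ 78^2 = 6084 ≡ 89
53^32 ≡ 89^2 = 7921 ≡ 73
39 = 32 + 4 + 2 + 1, so 53^39 ≡ 73·80·84·53 ≡ 19 (mod 109)
29·19 = 551 ≡ 6 (mod 109)
6 ≡ 6 (mod 109), so the signature is genuine.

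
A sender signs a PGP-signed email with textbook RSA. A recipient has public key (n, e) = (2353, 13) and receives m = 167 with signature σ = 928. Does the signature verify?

σ^2 ≡ 928^2 = 861184 ≡ 2339
σ^4 ≡ 2339^2 = 5470921 ≡ 196
σ^8 ≡ 196^2 = 38416 ≡ 768
13 = 8 + 4 + 1, so σ^13 ≡ 768·196·928 ≡ 1786 (mod 2353)
1786 ≠ 167, so verification fails.

does not verify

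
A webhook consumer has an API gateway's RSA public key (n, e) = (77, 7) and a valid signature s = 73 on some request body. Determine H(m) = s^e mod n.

17

Squares mod 77: s^1≡73, s^2≡16, s^4≡25
7 = 4 + 2 + 1, so s^7 ≡ 25·16·73 ≡ 17 (mod 77)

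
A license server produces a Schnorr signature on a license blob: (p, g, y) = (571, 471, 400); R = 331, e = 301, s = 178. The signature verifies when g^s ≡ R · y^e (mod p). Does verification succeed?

g^s mod p:
471^2 = 221841 ≡ 293
471^4 ≡ 293^2 = 85849 ≡ 199
471^8 ≡ 199^2 = 39601 ≡ 202
471^16 ≡ 202^2 = 40804 ≡ 263
471^32 ≡ 263^2 = 69169 ≡ 78
471^64 ≡ 78^2 = 6084 ≡ 374
471^128 ≡ 374^2 = 139876 ≡ 552
178 = 128 + 32 + 16 + 2, so 471^178 ≡ 552·78·263·293 ≡ 275 (mod 571)
R · y^e mod p:
400^2 = 160000 ≡ 120
400^4 ≡ 120^2 = 14400 ≡ 125
400^8 ≡ 125^2 = 15625 ≡ 208
400^16 ≡ 208^2 = 43264 ≡ 439
400^32 ≡ 439^2 = 192721 ≡ 294
400^64 ≡ 294^2 = 86436 ≡ 215
400^128 ≡ 215^2 = 46225 ≡ 545
400^256 ≡ 545^2 = 297025 ≡ 105
301 = 256 + 32 + 8 + 4 + 1, so 400^301 ≡ 105·294·208·125·400 ≡ 439 (mod 571)
331·439 = 145309 ≡ 275 (mod 571)
275 ≡ 275 (mod 571); signature holds.

passes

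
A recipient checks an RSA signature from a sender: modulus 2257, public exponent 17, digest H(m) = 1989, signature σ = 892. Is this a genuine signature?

genuine

σ^2 ≡ 892^2 = 795664 ≡ 1200
σ^4 ≡ 1200^2 = 1440000 ≡ 34
σ^8 ≡ 34^2 = 1156
σ^16 ≡ 1156^2 = 1336336 ≡ 192
17 = 16 + 1, so σ^17 ≡ 192·892 ≡ 1989 (mod 2257)
Since 1989 equals the digest 1989, verification succeeds.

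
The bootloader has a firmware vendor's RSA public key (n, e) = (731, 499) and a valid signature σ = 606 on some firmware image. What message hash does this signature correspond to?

532

Squares mod 731: σ^1≡606, σ^2≡274, σ^4≡514, σ^8≡305, σ^16≡188, σ^32≡256, σ^64≡477, σ^128≡188, σ^256≡256
499 = 256 + 128 + 64 + 32 + 16 + 2 + 1, so σ^499 ≡ 256·188·477·256·188·274·606 ≡ 532 (mod 731)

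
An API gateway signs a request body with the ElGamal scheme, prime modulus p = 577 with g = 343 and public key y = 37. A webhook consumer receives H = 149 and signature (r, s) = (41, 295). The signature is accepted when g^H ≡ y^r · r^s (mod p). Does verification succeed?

Left side g^H mod p:
343^2 = 117649 ≡ 518
343^4 ≡ 518^2 = 268324 ≡ 19
343^8 ≡ 19^2 = 361
343^16 ≡ 361^2 = 130321 ≡ 496
343^32 ≡ 496^2 = 246016 ≡ 214
343^64 ≡ 214^2 = 45796 ≡ 213
343^128 ≡ 213^2 = 45369 ≡ 363
149 = 128 + 16 + 4 + 1, so 343^149 ≡ 363·496·19·343 ≡ 41 (mod 577)
Right side y^r · r^s mod p:
37^2 = 1369 ≡ 215
37^4 ≡ 215^2 = 46225 ≡ 65
37^8 ≡ 65^2 = 4225 ≡ 186
37^16 ≡ 186^2 = 34596 ≡ 553
37^32 ≡ 553^2 = 305809 ≡ 576
41 = 32 + 8 + 1, so 37^41 ≡ 576·186·37 ≡ 42 (mod 577)
41^2 = 1681 ≡ 527
41^4 ≡ 527^2 = 277729 ≡ 192
41^8 ≡ 192^2 = 36864 ≡ 513
41^16 ≡ 513^2 = 263169 ≡ 57
41^32 ≡ 57^2 = 3249 ≡ 364
41^64 ≡ 364^2 = 132496 ≡ 363
41^128 ≡ 363^2 = 131769 ≡ 213
41^256 ≡ 213^2 = 45369 ≡ 363
295 = 256 + 32 + 4 + 2 + 1, so 41^295 ≡ 363·364·192·527·41 ≡ 86 (mod 577)
42·86 = 3612 ≡ 150 (mod 577)
41 ≠ 150, so verification fails.

fails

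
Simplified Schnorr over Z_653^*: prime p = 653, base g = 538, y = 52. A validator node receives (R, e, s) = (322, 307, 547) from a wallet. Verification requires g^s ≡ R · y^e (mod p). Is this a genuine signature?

g^s mod p:
538^2 = 289444 ≡ 165
538^4 ≡ 165^2 = 27225 ≡ 452
538^8 ≡ 452^2 = 204304 ≡ 568
538^16 ≡ 568^2 = 322624 ≡ 42
538^32 ≡ 42^2 = 1764 ≡ 458
538^64 ≡ 458^2 = 209764 ≡ 151
538^128 ≡ 151^2 = 22801 ≡ 599
538^256 ≡ 599^2 = 358801 ≡ 304
538^512 ≡ 304^2 = 92416 ≡ 343
547 = 512 + 32 + 2 + 1, so 538^547 ≡ 343·458·165·538 ≡ 154 (mod 653)
R · y^e mod p:
52^2 = 2704 ≡ 92
52^4 ≡ 92^2 = 8464 ≡ 628
52^8 ≡ 628^2 = 394384 ≡ 625
52^16 ≡ 625^2 = 390625 ≡ 131
52^32 ≡ 131^2 = 17161 ≡ 183
52^64 ≡ 183^2 = 33489 ≡ 186
52^128 ≡ 186^2 = 34596 ≡ 640
52^256 ≡ 640^2 = 409600 ≡ 169
307 = 256 + 32 + 16 + 2 + 1, so 52^307 ≡ 169·183·131·92·52 ≡ 256 (mod 653)
322·256 = 82432 ≡ 154 (mod 653)
154 ≡ 154 (mod 653); signature holds.

genuine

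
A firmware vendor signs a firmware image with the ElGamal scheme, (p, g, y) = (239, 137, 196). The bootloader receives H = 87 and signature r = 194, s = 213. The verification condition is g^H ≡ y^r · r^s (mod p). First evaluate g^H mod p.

148

137^87 mod 239 = 148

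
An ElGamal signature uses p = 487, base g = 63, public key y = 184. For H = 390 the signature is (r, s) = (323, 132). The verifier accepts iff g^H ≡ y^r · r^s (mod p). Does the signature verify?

Left side g^H mod p:
Squares mod 487: 63^1≡63, 63^2≡73, 63^4≡459, 63^8≡297, 63^16≡62, 63^32≡435, 63^64≡269, 63^128≡285, 63^256≡383
390 = 256 + 128 + 4 + 2, so 63^390 ≡ 383·285·459·73 ≡ 386 (mod 487)
Right side y^r · r^s mod p:
Squares mod 487: 184^1≡184, 184^2≡253, 184^4≡212, 184^8≡140, 184^16≡120, 184^32≡277, 184^64≡270, 184^128≡337, 184^256≡98
323 = 256 + 64 + 2 + 1, so 184^323 ≡ 98·270·253·184 ≡ 229 (mod 487)
Squares mod 487: 323^1≡323, 323^2≡111, 323^4≡146, 323^8≡375, 323^16≡369, 323^32≡288, 323^64≡154, 323^128≡340
132 = 128 + 4, so 323^132 ≡ 340·146 ≡ 453 (mod 487)
229·453 = 103737 ≡ 6 (mod 487)
386 ≠ 6, so verification fails.

does not verify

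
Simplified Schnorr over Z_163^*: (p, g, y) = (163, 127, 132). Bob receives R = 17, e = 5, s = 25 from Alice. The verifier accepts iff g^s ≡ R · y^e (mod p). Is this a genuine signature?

genuine

g^s mod p:
Squares mod 163: 127^1≡127, 127^2≡155, 127^4≡64, 127^8≡21, 127^16≡115
25 = 16 + 8 + 1, so 127^25 ≡ 115·21·127 ≡ 102 (mod 163)
R · y^e mod p:
Squares mod 163: 132^1≡132, 132^2≡146, 132^4≡126
5 = 4 + 1, so 132^5 ≡ 126·132 ≡ 6 (mod 163)
17·6 = 102 ≡ 102 (mod 163)
102 ≡ 102 (mod 163); signature holds.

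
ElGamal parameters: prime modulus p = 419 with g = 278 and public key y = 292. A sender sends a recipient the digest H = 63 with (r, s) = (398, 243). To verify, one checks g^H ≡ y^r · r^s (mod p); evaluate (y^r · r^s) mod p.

26

Squares mod 419: 292^1≡292, 292^2≡207, 292^4≡111, 292^8≡170, 292^16≡408, 292^32≡121, 292^64≡395, 292^128≡157, 292^256≡347
398 = 256 + 128 + 8 + 4 + 2, so 292^398 ≡ 347·157·170·111·207 ≡ 291 (mod 419)
Squares mod 419: 398^1≡398, 398^2≡22, 398^4≡65, 398^8≡35, 398^16≡387, 398^32≡186, 398^64≡238, 398^128≡79
243 = 128 + 64 + 32 + 16 + 2 + 1, so 398^243 ≡ 79·238·186·387·22·398 ≡ 98 (mod 419)
y^r · r^s ≡ 291·98 = 28518 ≡ 26 (mod 419)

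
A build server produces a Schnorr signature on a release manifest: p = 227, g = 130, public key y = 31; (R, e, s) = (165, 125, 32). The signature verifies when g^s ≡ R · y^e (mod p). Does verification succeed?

g^s mod p:
130^2 = 16900 ≡ 102
130^4 ≡ 102^2 = 10404 ≡ 189
130^8 ≡ 189^2 = 35721 ≡ 82
130^16 ≡ 82^2 = 6724 ≡ 141
130^32 ≡ 141^2 = 19881 ≡ 132
R · y^e mod p:
31^2 = 961 ≡ 53
31^4 ≡ 53^2 = 2809 ≡ 85
31^8 ≡ 85^2 = 7225 ≡ 188
31^16 ≡ 188^2 = 35344 ≡ 159
31^32 ≡ 159^2 = 25281 ≡ 84
31^64 ≡ 84^2 = 7056 ≡ 19
125 = 64 + 32 + 16 + 8 + 4 + 1, so 31^125 ≡ 19·84·159·188·85·31 ≡ 137 (mod 227)
165·137 = 22605 ≡ 132 (mod 227)
132 ≡ 132 (mod 227); signature holds.

passes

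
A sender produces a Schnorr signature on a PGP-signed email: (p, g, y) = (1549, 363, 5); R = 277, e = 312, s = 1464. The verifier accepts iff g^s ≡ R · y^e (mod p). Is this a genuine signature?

g^s mod p:
363^2 = 131769 ≡ 104
363^4 ≡ 104^2 = 10816 ≡ 1522
363^8 ≡ 1522^2 = 2316484 ≡ 729
363^16 ≡ 729^2 = 531441 ≡ 134
363^32 ≡ 134^2 = 17956 ≡ 917
363^64 ≡ 917^2 = 840889 ≡ 1331
363^128 ≡ 1331^2 = 1771561 ≡ 1054
363^256 ≡ 1054^2 = 1110916 ≡ 283
363^512 ≡ 283^2 = 80089 ≡ 1090
363^1024 ≡ 1090^2 = 1188100 ≡ 17
1464 = 1024 + 256 + 128 + 32 + 16 + 8, so 363^1464 ≡ 17·283·1054·917·134·729 ≡ 104 (mod 1549)
R · y^e mod p:
5^2 = 25
5^4 ≡ 25^2 = 625
5^8 ≡ 625^2 = 390625 ≡ 277
5^16 ≡ 277^2 = 76729 ≡ 828
5^32 ≡ 828^2 = 685584 ≡ 926
5^64 ≡ 926^2 = 857476 ≡ 879
5^128 ≡ 879^2 = 772641 ≡ 1239
5^256 ≡ 1239^2 = 1535121 ≡ 62
312 = 256 + 32 + 16 + 8, so 5^312 ≡ 62·926·828·277 ≡ 1002 (mod 1549)
277·1002 = 277554 ≡ 283 (mod 1549)
104 ≠ 283; the check fails.

forged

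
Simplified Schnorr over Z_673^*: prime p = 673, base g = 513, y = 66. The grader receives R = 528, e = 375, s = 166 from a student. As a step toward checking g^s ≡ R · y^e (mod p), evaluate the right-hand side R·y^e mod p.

619

66^2 = 4356 ≡ 318
66^4 ≡ 318^2 = 101124 ≡ 174
66^8 ≡ 174^2 = 30276 ≡ 664
66^16 ≡ 664^2 = 440896 ≡ 81
66^32 ≡ 81^2 = 6561 ≡ 504
66^64 ≡ 504^2 = 254016 ≡ 295
66^128 ≡ 295^2 = 87025 ≡ 208
66^256 ≡ 208^2 = 43264 ≡ 192
375 = 256 + 64 + 32 + 16 + 4 + 2 + 1, so 66^375 ≡ 192·295·504·81·174·318·66 ≡ 497 (mod 673)
R · y^e ≡ 528·497 = 262416 ≡ 619 (mod 673)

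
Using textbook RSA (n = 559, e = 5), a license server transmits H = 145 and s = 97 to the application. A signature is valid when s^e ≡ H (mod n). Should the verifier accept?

s^2 ≡ 97^2 = 9409 ≡ 465
s^4 ≡ 465^2 = 216225 ≡ 451
5 = 4 + 1, so s^5 ≡ 451·97 ≡ 145 (mod 559)
s^5 mod 559 = 145 matches H.

accept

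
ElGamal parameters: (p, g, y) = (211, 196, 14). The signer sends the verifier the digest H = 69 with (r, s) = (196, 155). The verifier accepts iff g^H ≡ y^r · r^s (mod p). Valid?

no

Left side g^H mod p:
196^69 mod 211 = 1
Right side y^r · r^s mod p:
14^196 mod 211 = 14
196^155 mod 211 = 14
14·14 = 196 ≡ 196 (mod 211)
1 ≠ 196, so verification fails.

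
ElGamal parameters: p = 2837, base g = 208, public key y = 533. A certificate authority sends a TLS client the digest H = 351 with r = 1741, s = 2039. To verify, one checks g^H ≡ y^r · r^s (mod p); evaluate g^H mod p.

499

208^2 = 43264 ≡ 709
208^4 ≡ 709^2 = 502681 ≡ 532
208^8 ≡ 532^2 = 283024 ≡ 2161
208^16 ≡ 2161^2 = 4669921 ≡ 219
208^32 ≡ 219^2 = 47961 ≡ 2569
208^64 ≡ 2569^2 = 6599761 ≡ 899
208^128 ≡ 899^2 = 808201 ≡ 2493
208^256 ≡ 2493^2 = 6215049 ≡ 2019
351 = 256 + 64 + 16 + 8 + 4 + 2 + 1, so 208^351 ≡ 2019·899·219·2161·532·709·208 ≡ 499 (mod 2837)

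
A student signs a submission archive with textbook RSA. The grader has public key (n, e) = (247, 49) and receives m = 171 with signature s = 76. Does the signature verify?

s^49 mod 247 = 76
76 ≠ 171, so verification fails.

does not verify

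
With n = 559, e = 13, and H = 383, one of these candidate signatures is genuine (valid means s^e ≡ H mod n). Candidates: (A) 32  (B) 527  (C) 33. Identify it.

A

Candidate A: Squares mod 559: 32^1≡32, 32^2≡465, 32^4≡451, 32^8≡484; 13 = 8 + 4 + 1, so 32^13 ≡ 484·451·32 ≡ 383 (mod 559)
  → matches H = 383
Candidate B: Squares mod 559: 527^1≡527, 527^2≡465, 527^4≡451, 527^8≡484; 13 = 8 + 4 + 1, so 527^13 ≡ 484·451·527 ≡ 176 (mod 559)
Candidate C: Squares mod 559: 33^1≡33, 33^2≡530, 33^4≡282, 33^8≡146; 13 = 8 + 4 + 1, so 33^13 ≡ 146·282·33 ≡ 306 (mod 559)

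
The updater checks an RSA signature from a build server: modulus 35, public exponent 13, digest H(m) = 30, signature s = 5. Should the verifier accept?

reject

Squares mod 35: s^1≡5, s^2≡25, s^4≡30, s^8≡25
13 = 8 + 4 + 1, so s^13 ≡ 25·30·5 ≡ 5 (mod 35)
5 ≠ 30, so verification fails.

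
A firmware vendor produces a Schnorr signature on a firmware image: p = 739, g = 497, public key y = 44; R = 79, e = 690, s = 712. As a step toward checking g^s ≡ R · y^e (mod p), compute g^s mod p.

497^2 = 247009 ≡ 183
497^4 ≡ 183^2 = 33489 ≡ 234
497^8 ≡ 234^2 = 54756 ≡ 70
497^16 ≡ 70^2 = 4900 ≡ 466
497^32 ≡ 466^2 = 217156 ≡ 629
497^64 ≡ 629^2 = 395641 ≡ 276
497^128 ≡ 276^2 = 76176 ≡ 59
497^256 ≡ 59^2 = 3481 ≡ 525
497^512 ≡ 525^2 = 275625 ≡ 717
712 = 512 + 128 + 64 + 8, so 497^712 ≡ 717·59·276·70 ≡ 605 (mod 739)

605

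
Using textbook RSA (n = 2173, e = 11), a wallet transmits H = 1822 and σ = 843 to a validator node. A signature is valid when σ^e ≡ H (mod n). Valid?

no

σ^2 ≡ 843^2 = 710649 ≡ 78
σ^4 ≡ 78^2 = 6084 ≡ 1738
σ^8 ≡ 1738^2 = 3020644 ≡ 174
11 = 8 + 2 + 1, so σ^11 ≡ 174·78·843 ≡ 351 (mod 2173)
351 ≠ 1822, so verification fails.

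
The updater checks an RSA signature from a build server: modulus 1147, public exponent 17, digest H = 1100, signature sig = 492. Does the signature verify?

verifies

sig^2 ≡ 492^2 = 242064 ≡ 47
sig^4 ≡ 47^2 = 2209 ≡ 1062
sig^8 ≡ 1062^2 = 1127844 ≡ 343
sig^16 ≡ 343^2 = 117649 ≡ 655
17 = 16 + 1, so sig^17 ≡ 655·492 ≡ 1100 (mod 1147)
sig^17 mod 1147 = 1100 matches H.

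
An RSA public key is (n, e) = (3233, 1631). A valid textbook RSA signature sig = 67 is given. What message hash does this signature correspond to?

sig^1631 mod 3233 = 715

715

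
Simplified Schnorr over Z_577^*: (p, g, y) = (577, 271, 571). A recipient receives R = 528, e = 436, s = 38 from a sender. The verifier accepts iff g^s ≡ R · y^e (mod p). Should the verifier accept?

g^s mod p:
271^2 = 73441 ≡ 162
271^4 ≡ 162^2 = 26244 ≡ 279
271^8 ≡ 279^2 = 77841 ≡ 523
271^16 ≡ 523^2 = 273529 ≡ 31
271^32 ≡ 31^2 = 961 ≡ 384
38 = 32 + 4 + 2, so 271^38 ≡ 384·279·162 ≡ 449 (mod 577)
R · y^e mod p:
571^2 = 326041 ≡ 36
571^4 ≡ 36^2 = 1296 ≡ 142
571^8 ≡ 142^2 = 20164 ≡ 546
571^16 ≡ 546^2 = 298116 ≡ 384
571^32 ≡ 384^2 = 147456 ≡ 321
571^64 ≡ 321^2 = 103041 ≡ 335
571^128 ≡ 335^2 = 112225 ≡ 287
571^256 ≡ 287^2 = 82369 ≡ 435
436 = 256 + 128 + 32 + 16 + 4, so 571^436 ≡ 435·287·321·384·142 ≡ 142 (mod 577)
528·142 = 74976 ≡ 543 (mod 577)
449 ≠ 543; the check fails.

reject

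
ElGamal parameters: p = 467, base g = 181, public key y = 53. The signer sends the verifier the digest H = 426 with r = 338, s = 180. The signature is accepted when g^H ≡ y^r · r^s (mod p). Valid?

yes

Left side g^H mod p:
Squares mod 467: 181^1≡181, 181^2≡71, 181^4≡371, 181^8≡343, 181^16≡432, 181^32≡291, 181^64≡154, 181^128≡366, 181^256≡394
426 = 256 + 128 + 32 + 8 + 2, so 181^426 ≡ 394·366·291·343·71 ≡ 198 (mod 467)
Right side y^r · r^s mod p:
Squares mod 467: 53^1≡53, 53^2≡7, 53^4≡49, 53^8≡66, 53^16≡153, 53^32≡59, 53^64≡212, 53^128≡112, 53^256≡402
338 = 256 + 64 + 16 + 2, so 53^338 ≡ 402·212·153·7 ≡ 221 (mod 467)
Squares mod 467: 338^1≡338, 338^2≡296, 338^4≡287, 338^8≡177, 338^16≡40, 338^32≡199, 338^64≡373, 338^128≡430
180 = 128 + 32 + 16 + 4, so 338^180 ≡ 430·199·40·287 ≡ 227 (mod 467)
221·227 = 50167 ≡ 198 (mod 467)
198 ≡ 198 (mod 467), so the signature is genuine.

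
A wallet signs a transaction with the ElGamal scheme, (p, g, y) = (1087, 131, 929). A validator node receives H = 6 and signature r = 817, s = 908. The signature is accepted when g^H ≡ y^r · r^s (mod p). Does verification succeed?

Left side g^H mod p:
Squares mod 1087: 131^1≡131, 131^2≡856, 131^4≡98
6 = 4 + 2, so 131^6 ≡ 98·856 ≡ 189 (mod 1087)
Right side y^r · r^s mod p:
Squares mod 1087: 929^1≡929, 929^2≡1050, 929^4≡282, 929^8≡173, 929^16≡580, 929^32≡517, 929^64≡974, 929^128≡812, 929^256≡622, 929^512≡999
817 = 512 + 256 + 32 + 16 + 1, so 929^817 ≡ 999·622·517·580·929 ≡ 847 (mod 1087)
Squares mod 1087: 817^1≡817, 817^2≡71, 817^4≡693, 817^8≡882, 817^16≡719, 817^32≡636, 817^64≡132, 817^128≡32, 817^256≡1024, 817^512≡708
908 = 512 + 256 + 128 + 8 + 4, so 817^908 ≡ 708·1024·32·882·693 ≡ 406 (mod 1087)
847·406 = 343882 ≡ 390 (mod 1087)
189 ≠ 390, so verification fails.

fails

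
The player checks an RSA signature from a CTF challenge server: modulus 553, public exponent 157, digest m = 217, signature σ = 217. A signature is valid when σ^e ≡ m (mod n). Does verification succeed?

σ^2 ≡ 217^2 = 47089 ≡ 84
σ^4 ≡ 84^2 = 7056 ≡ 420
σ^8 ≡ 420^2 = 176400 ≡ 546
σ^16 ≡ 546^2 = 298116 ≡ 49
σ^32 ≡ 49^2 = 2401 ≡ 189
σ^64 ≡ 189^2 = 35721 ≡ 329
σ^128 ≡ 329^2 = 108241 ≡ 406
157 = 128 + 16 + 8 + 4 + 1, so σ^157 ≡ 406·49·546·420·217 ≡ 217 (mod 553)
217 = m, so the signature checks out.

passes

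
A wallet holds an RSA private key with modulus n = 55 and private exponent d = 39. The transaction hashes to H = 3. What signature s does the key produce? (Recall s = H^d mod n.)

37

H^2 ≡ 3^2 = 9
H^4 ≡ 9^2 = 81 ≡ 26
H^8 ≡ 26^2 = 676 ≡ 16
H^16 ≡ 16^2 = 256 ≡ 36
H^32 ≡ 36^2 = 1296 ≡ 31
39 = 32 + 4 + 2 + 1, so H^39 ≡ 31·26·9·3 ≡ 37 (mod 55)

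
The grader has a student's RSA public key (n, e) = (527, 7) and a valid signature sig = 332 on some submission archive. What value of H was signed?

393

sig^7 mod 527 = 393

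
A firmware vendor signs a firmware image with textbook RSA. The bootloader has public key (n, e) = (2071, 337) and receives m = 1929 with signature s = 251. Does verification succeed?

s^2 ≡ 251^2 = 63001 ≡ 871
s^4 ≡ 871^2 = 758641 ≡ 655
s^8 ≡ 655^2 = 429025 ≡ 328
s^16 ≡ 328^2 = 107584 ≡ 1963
s^32 ≡ 1963^2 = 3853369 ≡ 1309
s^64 ≡ 1309^2 = 1713481 ≡ 764
s^128 ≡ 764^2 = 583696 ≡ 1745
s^256 ≡ 1745^2 = 3045025 ≡ 655
337 = 256 + 64 + 16 + 1, so s^337 ≡ 655·764·1963·251 ≡ 142 (mod 2071)
142 ≠ 1929, so verification fails.

fails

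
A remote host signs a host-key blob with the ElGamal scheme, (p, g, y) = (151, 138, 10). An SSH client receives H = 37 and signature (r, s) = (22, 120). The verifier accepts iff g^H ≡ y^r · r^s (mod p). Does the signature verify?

does not verify

Left side g^H mod p:
138^2 = 19044 ≡ 18
138^4 ≡ 18^2 = 324 ≡ 22
138^8 ≡ 22^2 = 484 ≡ 31
138^16 ≡ 31^2 = 961 ≡ 55
138^32 ≡ 55^2 = 3025 ≡ 5
37 = 32 + 4 + 1, so 138^37 ≡ 5·22·138 ≡ 80 (mod 151)
Right side y^r · r^s mod p:
10^2 = 100
10^4 ≡ 100^2 = 10000 ≡ 34
10^8 ≡ 34^2 = 1156 ≡ 99
10^16 ≡ 99^2 = 9801 ≡ 137
22 = 16 + 4 + 2, so 10^22 ≡ 137·34·100 ≡ 116 (mod 151)
22^2 = 484 ≡ 31
22^4 ≡ 31^2 = 961 ≡ 55
22^8 ≡ 55^2 = 3025 ≡ 5
22^16 ≡ 5^2 = 25
22^32 ≡ 25^2 = 625 ≡ 21
22^64 ≡ 21^2 = 441 ≡ 139
120 = 64 + 32 + 16 + 8, so 22^120 ≡ 139·21·25·5 ≡ 59 (mod 151)
116·59 = 6844 ≡ 49 (mod 151)
80 ≠ 49, so verification fails.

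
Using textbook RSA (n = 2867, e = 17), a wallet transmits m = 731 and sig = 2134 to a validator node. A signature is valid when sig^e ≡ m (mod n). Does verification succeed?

sig^2 ≡ 2134^2 = 4553956 ≡ 1160
sig^4 ≡ 1160^2 = 1345600 ≡ 977
sig^8 ≡ 977^2 = 954529 ≡ 2685
sig^16 ≡ 2685^2 = 7209225 ≡ 1587
17 = 16 + 1, so sig^17 ≡ 1587·2134 ≡ 731 (mod 2867)
Since 731 equals the digest 731, verification succeeds.

passes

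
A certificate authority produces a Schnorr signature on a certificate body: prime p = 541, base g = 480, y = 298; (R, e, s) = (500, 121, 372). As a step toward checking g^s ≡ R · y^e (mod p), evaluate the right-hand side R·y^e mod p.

214

Squares mod 541: 298^1≡298, 298^2≡80, 298^4≡449, 298^8≡349, 298^16≡76, 298^32≡366, 298^64≡329
121 = 64 + 32 + 16 + 8 + 1, so 298^121 ≡ 329·366·76·349·298 ≡ 483 (mod 541)
R · y^e ≡ 500·483 = 241500 ≡ 214 (mod 541)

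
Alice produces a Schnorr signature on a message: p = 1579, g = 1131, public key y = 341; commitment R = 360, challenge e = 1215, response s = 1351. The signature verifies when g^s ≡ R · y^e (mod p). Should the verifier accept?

reject

g^s mod p:
1131^1351 mod 1579 = 460
R · y^e mod p:
341^1215 mod 1579 = 793
360·793 = 285480 ≡ 1260 (mod 1579)
460 ≠ 1260; the check fails.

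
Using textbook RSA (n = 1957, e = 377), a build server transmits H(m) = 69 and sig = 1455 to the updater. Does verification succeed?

sig^2 ≡ 1455^2 = 2117025 ≡ 1508
sig^4 ≡ 1508^2 = 2274064 ≡ 30
sig^8 ≡ 30^2 = 900
sig^16 ≡ 900^2 = 810000 ≡ 1759
sig^32 ≡ 1759^2 = 3094081 ≡ 64
sig^64 ≡ 64^2 = 4096 ≡ 182
sig^128 ≡ 182^2 = 33124 ≡ 1812
sig^256 ≡ 1812^2 = 3283344 ≡ 1455
377 = 256 + 64 + 32 + 16 + 8 + 1, so sig^377 ≡ 1455·182·64·1759·900·1455 ≡ 1888 (mod 1957)
The recovered value 1888 does not match the digest 69.

fails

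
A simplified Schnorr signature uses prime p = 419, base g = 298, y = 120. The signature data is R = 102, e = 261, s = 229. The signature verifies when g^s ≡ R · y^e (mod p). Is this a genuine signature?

g^s mod p:
298^2 = 88804 ≡ 395
298^4 ≡ 395^2 = 156025 ≡ 157
298^8 ≡ 157^2 = 24649 ≡ 347
298^16 ≡ 347^2 = 120409 ≡ 156
298^32 ≡ 156^2 = 24336 ≡ 34
298^64 ≡ 34^2 = 1156 ≡ 318
298^128 ≡ 318^2 = 101124 ≡ 145
229 = 128 + 64 + 32 + 4 + 1, so 298^229 ≡ 145·318·34·157·298 ≡ 229 (mod 419)
R · y^e mod p:
120^2 = 14400 ≡ 154
120^4 ≡ 154^2 = 23716 ≡ 252
120^8 ≡ 252^2 = 63504 ≡ 235
120^16 ≡ 235^2 = 55225 ≡ 336
120^32 ≡ 336^2 = 112896 ≡ 185
120^64 ≡ 185^2 = 34225 ≡ 286
120^128 ≡ 286^2 = 81796 ≡ 91
120^256 ≡ 91^2 = 8281 ≡ 320
261 = 256 + 4 + 1, so 120^261 ≡ 320·252·120 ≡ 414 (mod 419)
102·414 = 42228 ≡ 328 (mod 419)
229 ≠ 328; the check fails.

forged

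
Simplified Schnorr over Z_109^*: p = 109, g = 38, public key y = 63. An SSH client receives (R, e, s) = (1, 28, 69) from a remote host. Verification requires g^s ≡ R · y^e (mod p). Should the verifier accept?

accept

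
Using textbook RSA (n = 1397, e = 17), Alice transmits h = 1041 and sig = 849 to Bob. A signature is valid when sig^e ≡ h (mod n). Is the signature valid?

sig^2 ≡ 849^2 = 720801 ≡ 1346
sig^4 ≡ 1346^2 = 1811716 ≡ 1204
sig^8 ≡ 1204^2 = 1449616 ≡ 927
sig^16 ≡ 927^2 = 859329 ≡ 174
17 = 16 + 1, so sig^17 ≡ 174·849 ≡ 1041 (mod 1397)
Since 1041 equals the digest 1041, verification succeeds.

valid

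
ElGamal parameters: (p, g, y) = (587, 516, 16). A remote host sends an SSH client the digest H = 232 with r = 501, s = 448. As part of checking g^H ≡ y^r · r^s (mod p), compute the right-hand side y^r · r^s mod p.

478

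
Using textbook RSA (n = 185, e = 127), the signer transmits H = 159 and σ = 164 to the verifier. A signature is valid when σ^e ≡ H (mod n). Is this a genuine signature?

forged

σ^2 ≡ 164^2 = 26896 ≡ 71
σ^4 ≡ 71^2 = 5041 ≡ 46
σ^8 ≡ 46^2 = 2116 ≡ 81
σ^16 ≡ 81^2 = 6561 ≡ 86
σ^32 ≡ 86^2 = 7396 ≡ 181
σ^64 ≡ 181^2 = 32761 ≡ 16
127 = 64 + 32 + 16 + 8 + 4 + 2 + 1, so σ^127 ≡ 16·181·86·81·46·71·164 ≡ 164 (mod 185)
164 ≠ 159, so verification fails.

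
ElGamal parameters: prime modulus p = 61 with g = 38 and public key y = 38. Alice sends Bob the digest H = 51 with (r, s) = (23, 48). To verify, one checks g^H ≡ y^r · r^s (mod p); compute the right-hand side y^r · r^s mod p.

Squares mod 61: 38^1≡38, 38^2≡41, 38^4≡34, 38^8≡58, 38^16≡9
23 = 16 + 4 + 2 + 1, so 38^23 ≡ 9·34·41·38 ≡ 33 (mod 61)
Squares mod 61: 23^1≡23, 23^2≡41, 23^4≡34, 23^8≡58, 23^16≡9, 23^32≡20
48 = 32 + 16, so 23^48 ≡ 20·9 ≡ 58 (mod 61)
y^r · r^s ≡ 33·58 = 1914 ≡ 23 (mod 61)

23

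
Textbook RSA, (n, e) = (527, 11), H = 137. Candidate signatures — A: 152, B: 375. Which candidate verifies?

B

Candidate A: 152^2 = 23104 ≡ 443; 152^4 ≡ 443^2 = 196249 ≡ 205; 152^8 ≡ 205^2 = 42025 ≡ 392; 11 = 8 + 2 + 1, so 152^11 ≡ 392·443·152 ≡ 390 (mod 527)
Candidate B: 375^2 = 140625 ≡ 443; 375^4 ≡ 443^2 = 196249 ≡ 205; 375^8 ≡ 205^2 = 42025 ≡ 392; 11 = 8 + 2 + 1, so 375^11 ≡ 392·443·375 ≡ 137 (mod 527)
  → matches H = 137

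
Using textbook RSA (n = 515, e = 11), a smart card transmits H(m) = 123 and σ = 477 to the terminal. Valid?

Squares mod 515: σ^1≡477, σ^2≡414, σ^4≡416, σ^8≡16
11 = 8 + 2 + 1, so σ^11 ≡ 16·414·477 ≡ 123 (mod 515)
123 = H(m), so the signature checks out.

yes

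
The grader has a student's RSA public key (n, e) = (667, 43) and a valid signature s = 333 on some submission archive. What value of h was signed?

Squares mod 667: s^1≡333, s^2≡167, s^4≡542, s^8≡284, s^16≡616, s^32≡600
43 = 32 + 8 + 2 + 1, so s^43 ≡ 600·284·167·333 ≡ 44 (mod 667)

44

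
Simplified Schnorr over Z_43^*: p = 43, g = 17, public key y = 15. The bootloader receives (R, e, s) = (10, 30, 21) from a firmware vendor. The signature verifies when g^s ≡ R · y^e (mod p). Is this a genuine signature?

forged

g^s mod p:
17^2 = 289 ≡ 31
17^4 ≡ 31^2 = 961 ≡ 15
17^8 ≡ 15^2 = 225 ≡ 10
17^16 ≡ 10^2 = 100 ≡ 14
21 = 16 + 4 + 1, so 17^21 ≡ 14·15·17 ≡ 1 (mod 43)
R · y^e mod p:
15^2 = 225 ≡ 10
15^4 ≡ 10^2 = 100 ≡ 14
15^8 ≡ 14^2 = 196 ≡ 24
15^16 ≡ 24^2 = 576 ≡ 17
30 = 16 + 8 + 4 + 2, so 15^30 ≡ 17·24·14·10 ≡ 16 (mod 43)
10·16 = 160 ≡ 31 (mod 43)
1 ≠ 31; the check fails.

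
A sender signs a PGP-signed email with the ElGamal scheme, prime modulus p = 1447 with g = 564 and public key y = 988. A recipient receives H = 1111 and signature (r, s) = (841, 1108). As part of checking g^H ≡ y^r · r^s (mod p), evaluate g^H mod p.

53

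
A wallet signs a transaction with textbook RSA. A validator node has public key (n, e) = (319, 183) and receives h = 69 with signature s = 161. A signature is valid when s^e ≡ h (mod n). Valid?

no

s^2 ≡ 161^2 = 25921 ≡ 82
s^4 ≡ 82^2 = 6724 ≡ 25
s^8 ≡ 25^2 = 625 ≡ 306
s^16 ≡ 306^2 = 93636 ≡ 169
s^32 ≡ 169^2 = 28561 ≡ 170
s^64 ≡ 170^2 = 28900 ≡ 190
s^128 ≡ 190^2 = 36100 ≡ 53
183 = 128 + 32 + 16 + 4 + 2 + 1, so s^183 ≡ 53·170·169·25·82·161 ≡ 277 (mod 319)
The recovered value 277 does not match the digest 69.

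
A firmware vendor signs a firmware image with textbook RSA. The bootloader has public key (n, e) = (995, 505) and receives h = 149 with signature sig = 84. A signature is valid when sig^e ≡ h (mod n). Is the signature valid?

valid

Squares mod 995: sig^1≡84, sig^2≡91, sig^4≡321, sig^8≡556, sig^16≡686, sig^32≡956, sig^64≡526, sig^128≡66, sig^256≡376
505 = 256 + 128 + 64 + 32 + 16 + 8 + 1, so sig^505 ≡ 376·66·526·956·686·556·84 ≡ 149 (mod 995)
sig^505 mod 995 = 149 matches h.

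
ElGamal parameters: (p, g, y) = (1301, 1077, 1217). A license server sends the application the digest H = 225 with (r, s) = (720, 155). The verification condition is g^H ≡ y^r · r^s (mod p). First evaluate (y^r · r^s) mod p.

1217^2 = 1481089 ≡ 551
1217^4 ≡ 551^2 = 303601 ≡ 468
1217^8 ≡ 468^2 = 219024 ≡ 456
1217^16 ≡ 456^2 = 207936 ≡ 1077
1217^32 ≡ 1077^2 = 1159929 ≡ 738
1217^64 ≡ 738^2 = 544644 ≡ 826
1217^128 ≡ 826^2 = 682276 ≡ 552
1217^256 ≡ 552^2 = 304704 ≡ 270
1217^512 ≡ 270^2 = 72900 ≡ 44
720 = 512 + 128 + 64 + 16, so 1217^720 ≡ 44·552·826·1077 ≡ 549 (mod 1301)
720^2 = 518400 ≡ 602
720^4 ≡ 602^2 = 362404 ≡ 726
720^8 ≡ 726^2 = 527076 ≡ 171
720^16 ≡ 171^2 = 29241 ≡ 619
720^32 ≡ 619^2 = 383161 ≡ 667
720^64 ≡ 667^2 = 444889 ≡ 1248
720^128 ≡ 1248^2 = 1557504 ≡ 207
155 = 128 + 16 + 8 + 2 + 1, so 720^155 ≡ 207·619·171·602·720 ≡ 1019 (mod 1301)
y^r · r^s ≡ 549·1019 = 559431 ≡ 1 (mod 1301)

1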